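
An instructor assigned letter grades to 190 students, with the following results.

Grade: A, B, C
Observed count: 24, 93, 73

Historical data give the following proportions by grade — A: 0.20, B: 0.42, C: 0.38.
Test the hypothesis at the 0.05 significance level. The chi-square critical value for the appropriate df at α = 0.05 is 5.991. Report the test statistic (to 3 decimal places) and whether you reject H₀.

Expected counts E_i = n·p_i: 190×0.20 = 38, 190×0.42 = 79.8, 190×0.38 = 72.2.
cat         O        E   (O−E)²/E
A          24       38     5.1579
B          93     79.8     2.1835
C          73     72.2     0.0089
Sum = 7.350
df = 2. Since 7.350 > 5.991, we reject H₀.

7.350; reject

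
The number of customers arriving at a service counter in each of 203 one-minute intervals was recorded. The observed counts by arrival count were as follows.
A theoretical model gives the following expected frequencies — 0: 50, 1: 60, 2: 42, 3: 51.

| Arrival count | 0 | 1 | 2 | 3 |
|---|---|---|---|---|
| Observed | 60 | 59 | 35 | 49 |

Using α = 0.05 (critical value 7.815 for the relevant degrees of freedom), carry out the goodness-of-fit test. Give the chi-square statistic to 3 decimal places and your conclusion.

3.262; do not reject

χ² = (60−50)²/50 + (59−60)²/60 + (35−42)²/42 + (49−51)²/51
   = 2.0000 + 0.0167 + 1.1667 + 0.0784
Sum = 3.262
df = 3. Since 3.262 < 7.815, we do not reject H₀.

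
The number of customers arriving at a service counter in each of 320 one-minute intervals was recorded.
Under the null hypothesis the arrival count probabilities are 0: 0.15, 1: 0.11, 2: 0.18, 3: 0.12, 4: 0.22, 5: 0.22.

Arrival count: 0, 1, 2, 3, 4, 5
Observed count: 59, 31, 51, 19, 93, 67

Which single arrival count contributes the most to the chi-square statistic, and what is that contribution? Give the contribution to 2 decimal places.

3, 9.80

Expected counts E_i = n·p_i: 320×0.15 = 48, 320×0.11 = 35.2, 320×0.18 = 57.6, 320×0.12 = 38.4, 320×0.22 = 70.4, 320×0.22 = 70.4.
0: (59 − 48)²/48 = 121/48 = 2.521
1: (31 − 35.2)²/35.2 = 17.64/35.2 = 0.501
2: (51 − 57.6)²/57.6 = 43.56/57.6 = 0.756
3: (19 − 38.4)²/38.4 = 376.36/38.4 = 9.801
4: (93 − 70.4)²/70.4 = 510.76/70.4 = 7.255
5: (67 − 70.4)²/70.4 = 11.56/70.4 = 0.164
The largest term is for 3: 9.80.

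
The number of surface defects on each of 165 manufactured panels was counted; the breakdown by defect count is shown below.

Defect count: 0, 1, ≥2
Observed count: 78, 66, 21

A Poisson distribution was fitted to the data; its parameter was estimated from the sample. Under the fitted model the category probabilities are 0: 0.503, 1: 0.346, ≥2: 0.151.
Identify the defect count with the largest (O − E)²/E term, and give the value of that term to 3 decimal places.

Expected counts E_i = n·p_i: 165×0.503 = 82.995, 165×0.346 = 57.09, 165×0.151 = 24.915.
0: (78 − 82.995)²/82.995 = 24.950025/82.995 = 0.3006
1: (66 − 57.09)²/57.09 = 79.3881/57.09 = 1.3906
≥2: (21 − 24.915)²/24.915 = 15.327225/24.915 = 0.6152
The largest term is for 1: 1.391.

1, 1.391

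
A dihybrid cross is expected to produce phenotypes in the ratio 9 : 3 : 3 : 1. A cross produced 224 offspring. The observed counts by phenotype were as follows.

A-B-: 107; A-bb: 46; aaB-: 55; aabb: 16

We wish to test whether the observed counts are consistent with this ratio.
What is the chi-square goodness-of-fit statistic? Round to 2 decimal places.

Ratio total = 16. Expected counts: 224×9/16 = 126, 224×3/16 = 42, 224×3/16 = 42, 224×1/16 = 14.
χ² = (107−126)²/126 + (46−42)²/42 + (55−42)²/42 + (16−14)²/14
   = 2.865 + 0.381 + 4.024 + 0.286
Sum = 7.56

7.56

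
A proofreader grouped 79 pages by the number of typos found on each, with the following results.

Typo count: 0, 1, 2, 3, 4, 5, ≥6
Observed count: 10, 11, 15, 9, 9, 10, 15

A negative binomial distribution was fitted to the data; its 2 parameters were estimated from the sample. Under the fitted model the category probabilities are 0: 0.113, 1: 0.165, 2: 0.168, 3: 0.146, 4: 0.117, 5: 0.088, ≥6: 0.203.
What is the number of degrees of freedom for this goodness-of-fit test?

4

There are k = 7 categories and 2 parameters estimated from the data, so df = 7 − 1 − 2 = 4.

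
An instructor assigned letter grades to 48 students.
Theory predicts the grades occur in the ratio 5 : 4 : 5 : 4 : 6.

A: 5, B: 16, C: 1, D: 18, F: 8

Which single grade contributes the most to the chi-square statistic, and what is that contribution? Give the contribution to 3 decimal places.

D, 12.500

Ratio total = 24. Expected counts: 48×5/24 = 10, 48×4/24 = 8, 48×5/24 = 10, 48×4/24 = 8, 48×6/24 = 12.
χ² = (5−10)²/10 + (16−8)²/8 + (1−10)²/10 + (18−8)²/8 + (8−12)²/12
   = 2.5000 + 8.0000 + 8.1000 + 12.5000 + 1.3333
The largest term is for D: 12.500.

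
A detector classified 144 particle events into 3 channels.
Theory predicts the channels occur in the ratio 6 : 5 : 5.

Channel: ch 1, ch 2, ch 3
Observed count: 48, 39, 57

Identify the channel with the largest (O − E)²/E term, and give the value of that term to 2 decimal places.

ch 3, 3.20

Ratio total = 16. Expected counts: 144×6/16 = 54, 144×5/16 = 45, 144×5/16 = 45.
χ² = (48−54)²/54 + (39−45)²/45 + (57−45)²/45
   = 0.667 + 0.800 + 3.200
The largest term is for ch 3: 3.20.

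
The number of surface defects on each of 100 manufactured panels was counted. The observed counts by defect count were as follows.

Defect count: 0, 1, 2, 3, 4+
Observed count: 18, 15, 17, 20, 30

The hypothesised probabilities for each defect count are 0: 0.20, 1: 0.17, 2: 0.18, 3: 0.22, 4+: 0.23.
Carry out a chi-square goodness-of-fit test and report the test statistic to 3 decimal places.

Expected counts E_i = n·p_i: 100×0.20 = 20, 100×0.17 = 17, 100×0.18 = 18, 100×0.22 = 22, 100×0.23 = 23.
cat         O        E   (O−E)²/E
0          18       20     0.2000
1          15       17     0.2353
2          17       18     0.0556
3          20       22     0.1818
4+         30       23     2.1304
Sum = 2.803

2.803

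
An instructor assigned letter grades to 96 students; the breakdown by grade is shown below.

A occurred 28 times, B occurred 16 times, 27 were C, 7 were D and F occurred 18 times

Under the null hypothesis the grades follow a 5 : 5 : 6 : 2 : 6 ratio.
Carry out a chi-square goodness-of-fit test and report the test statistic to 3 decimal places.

6.000

Ratio total = 24. Expected counts: 96×5/24 = 20, 96×5/24 = 20, 96×6/24 = 24, 96×2/24 = 8, 96×6/24 = 24.
cat         O        E   (O−E)²/E
A          28       20     3.2000
B          16       20     0.8000
C          27       24     0.3750
D           7        8     0.1250
F          18       24     1.5000
Sum = 6.000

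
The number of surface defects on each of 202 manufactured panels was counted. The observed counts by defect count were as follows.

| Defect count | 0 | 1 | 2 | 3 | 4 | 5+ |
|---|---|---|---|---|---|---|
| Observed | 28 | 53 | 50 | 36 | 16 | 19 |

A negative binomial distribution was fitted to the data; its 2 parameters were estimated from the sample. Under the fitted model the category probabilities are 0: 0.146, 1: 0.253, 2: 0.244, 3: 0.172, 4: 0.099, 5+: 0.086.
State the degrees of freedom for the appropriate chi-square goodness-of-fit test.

3

There are k = 6 categories and 2 parameters estimated from the data, so df = 6 − 1 − 2 = 3.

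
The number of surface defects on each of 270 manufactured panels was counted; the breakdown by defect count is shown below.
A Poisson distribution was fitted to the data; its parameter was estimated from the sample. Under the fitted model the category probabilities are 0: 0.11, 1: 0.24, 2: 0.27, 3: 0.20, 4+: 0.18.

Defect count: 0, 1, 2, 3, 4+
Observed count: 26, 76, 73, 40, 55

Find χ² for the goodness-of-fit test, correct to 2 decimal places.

6.87

Expected counts E_i = n·p_i: 270×0.11 = 29.7, 270×0.24 = 64.8, 270×0.27 = 72.9, 270×0.20 = 54, 270×0.18 = 48.6.
cat         O        E   (O−E)²/E
0          26     29.7      0.461
1          76     64.8      1.936
2          73     72.9      0.000
3          40       54      3.630
4+         55     48.6      0.843
Sum = 6.87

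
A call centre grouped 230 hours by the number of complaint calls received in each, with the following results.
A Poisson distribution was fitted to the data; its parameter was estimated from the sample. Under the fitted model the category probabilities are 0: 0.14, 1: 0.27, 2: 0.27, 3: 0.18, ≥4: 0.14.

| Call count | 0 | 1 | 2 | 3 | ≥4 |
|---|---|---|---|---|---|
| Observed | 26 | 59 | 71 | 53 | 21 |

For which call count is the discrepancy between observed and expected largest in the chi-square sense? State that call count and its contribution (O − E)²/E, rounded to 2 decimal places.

≥4, 3.90

Expected counts E_i = n·p_i: 230×0.14 = 32.2, 230×0.27 = 62.1, 230×0.27 = 62.1, 230×0.18 = 41.4, 230×0.14 = 32.2.
cat         O        E   (O−E)²/E
0          26     32.2      1.194
1          59     62.1      0.155
2          71     62.1      1.276
3          53     41.4      3.250
≥4         21     32.2      3.896
The largest term is for ≥4: 3.90.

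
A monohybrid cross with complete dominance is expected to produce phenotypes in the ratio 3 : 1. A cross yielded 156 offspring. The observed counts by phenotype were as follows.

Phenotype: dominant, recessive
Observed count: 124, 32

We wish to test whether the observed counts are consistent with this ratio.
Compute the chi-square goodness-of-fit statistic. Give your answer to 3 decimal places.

1.675

Ratio total = 4. Expected counts: 156×3/4 = 117, 156×1/4 = 39.
cat            O        E   (O−E)²/E
dominant     124      117     0.4188
recessive     32       39     1.2564
Sum = 1.675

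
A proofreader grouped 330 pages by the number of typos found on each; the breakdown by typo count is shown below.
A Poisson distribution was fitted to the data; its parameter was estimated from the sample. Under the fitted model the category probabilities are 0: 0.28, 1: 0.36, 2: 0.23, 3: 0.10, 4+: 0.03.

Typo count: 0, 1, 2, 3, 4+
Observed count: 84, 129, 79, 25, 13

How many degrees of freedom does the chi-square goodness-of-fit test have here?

3

There are k = 5 categories and 1 parameter estimated from the data, so df = 5 − 1 − 1 = 3.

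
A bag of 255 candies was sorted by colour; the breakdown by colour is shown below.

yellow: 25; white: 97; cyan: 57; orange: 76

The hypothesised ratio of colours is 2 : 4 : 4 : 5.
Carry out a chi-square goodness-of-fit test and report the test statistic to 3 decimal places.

Ratio total = 15. Expected counts: 255×2/15 = 34, 255×4/15 = 68, 255×4/15 = 68, 255×5/15 = 85.
yellow: (25 − 34)²/34 = 81/34 = 2.3824
white: (97 − 68)²/68 = 841/68 = 12.3676
cyan: (57 − 68)²/68 = 121/68 = 1.7794
orange: (76 − 85)²/85 = 81/85 = 0.9529
Sum = 17.482

17.482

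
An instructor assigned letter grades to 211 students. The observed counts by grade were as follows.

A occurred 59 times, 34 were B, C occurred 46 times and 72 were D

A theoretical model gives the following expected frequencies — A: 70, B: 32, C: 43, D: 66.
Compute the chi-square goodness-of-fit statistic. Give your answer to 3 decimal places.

cat         O        E   (O−E)²/E
A          59       70     1.7286
B          34       32     0.1250
C          46       43     0.2093
D          72       66     0.5455
Sum = 2.608

2.608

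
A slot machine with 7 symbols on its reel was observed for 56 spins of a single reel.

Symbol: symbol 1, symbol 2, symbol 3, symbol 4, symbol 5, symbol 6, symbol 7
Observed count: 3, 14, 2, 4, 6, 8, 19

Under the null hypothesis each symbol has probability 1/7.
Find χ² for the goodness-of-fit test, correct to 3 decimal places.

Under H₀ each category has probability 1/7, so each expected count is 56/7 = 8.
symbol 1: (3 − 8)²/8 = 25/8 = 3.1250
symbol 2: (14 − 8)²/8 = 36/8 = 4.5000
symbol 3: (2 − 8)²/8 = 36/8 = 4.5000
symbol 4: (4 − 8)²/8 = 16/8 = 2.0000
symbol 5: (6 − 8)²/8 = 4/8 = 0.5000
symbol 6: (8 − 8)²/8 = 0/8 = 0.0000
symbol 7: (19 − 8)²/8 = 121/8 = 15.1250
Sum = 29.750

29.750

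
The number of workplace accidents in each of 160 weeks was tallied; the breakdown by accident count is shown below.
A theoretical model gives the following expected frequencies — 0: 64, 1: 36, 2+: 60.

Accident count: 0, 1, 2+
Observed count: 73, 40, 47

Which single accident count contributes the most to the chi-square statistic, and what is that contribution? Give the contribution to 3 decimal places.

2+, 2.817

0: (73 − 64)²/64 = 81/64 = 1.2656
1: (40 − 36)²/36 = 16/36 = 0.4444
2+: (47 − 60)²/60 = 169/60 = 2.8167
The largest term is for 2+: 2.817.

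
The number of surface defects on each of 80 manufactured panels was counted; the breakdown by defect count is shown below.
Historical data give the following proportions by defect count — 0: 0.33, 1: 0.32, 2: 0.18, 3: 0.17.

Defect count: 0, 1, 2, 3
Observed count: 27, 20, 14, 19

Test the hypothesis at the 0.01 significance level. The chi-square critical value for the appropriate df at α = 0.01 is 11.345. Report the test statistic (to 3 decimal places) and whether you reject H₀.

Expected counts E_i = n·p_i: 80×0.33 = 26.4, 80×0.32 = 25.6, 80×0.18 = 14.4, 80×0.17 = 13.6.
χ² = (27−26.4)²/26.4 + (20−25.6)²/25.6 + (14−14.4)²/14.4 + (19−13.6)²/13.6
   = 0.0136 + 1.2250 + 0.0111 + 2.1441
Sum = 3.394
df = 3. Since 3.394 < 11.345, we do not reject H₀.

3.394; do not reject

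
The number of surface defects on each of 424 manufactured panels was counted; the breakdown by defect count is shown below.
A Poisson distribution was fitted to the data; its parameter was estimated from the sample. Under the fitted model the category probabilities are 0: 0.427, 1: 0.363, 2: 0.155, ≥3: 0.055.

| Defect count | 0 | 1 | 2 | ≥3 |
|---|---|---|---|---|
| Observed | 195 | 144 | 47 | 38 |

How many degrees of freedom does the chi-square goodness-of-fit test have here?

2

There are k = 4 categories and 1 parameter estimated from the data, so df = 4 − 1 − 1 = 2.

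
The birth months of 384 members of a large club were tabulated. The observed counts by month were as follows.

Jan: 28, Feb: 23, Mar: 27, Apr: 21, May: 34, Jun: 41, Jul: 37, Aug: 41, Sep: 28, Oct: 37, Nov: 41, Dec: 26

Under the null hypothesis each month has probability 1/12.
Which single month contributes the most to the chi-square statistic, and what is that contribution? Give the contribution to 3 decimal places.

Apr, 3.781

Under H₀ each category has probability 1/12, so each expected count is 384/12 = 32.
Jan: (28 − 32)²/32 = 16/32 = 0.5000
Feb: (23 − 32)²/32 = 81/32 = 2.5313
Mar: (27 − 32)²/32 = 25/32 = 0.7813
Apr: (21 − 32)²/32 = 121/32 = 3.7813
May: (34 − 32)²/32 = 4/32 = 0.1250
Jun: (41 − 32)²/32 = 81/32 = 2.5313
Jul: (37 − 32)²/32 = 25/32 = 0.7813
Aug: (41 − 32)²/32 = 81/32 = 2.5313
Sep: (28 − 32)²/32 = 16/32 = 0.5000
Oct: (37 − 32)²/32 = 25/32 = 0.7813
Nov: (41 − 32)²/32 = 81/32 = 2.5313
Dec: (26 − 32)²/32 = 36/32 = 1.1250
The largest term is for Apr: 3.781.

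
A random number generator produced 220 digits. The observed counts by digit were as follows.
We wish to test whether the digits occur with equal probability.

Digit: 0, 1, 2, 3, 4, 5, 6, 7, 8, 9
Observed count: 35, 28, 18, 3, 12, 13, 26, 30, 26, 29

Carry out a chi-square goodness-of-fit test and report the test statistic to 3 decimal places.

Under H₀ each category has probability 1/10, so each expected count is 220/10 = 22.
cat         O        E   (O−E)²/E
0          35       22     7.6818
1          28       22     1.6364
2          18       22     0.7273
3           3       22    16.4091
4          12       22     4.5455
5          13       22     3.6818
6          26       22     0.7273
7          30       22     2.9091
8          26       22     0.7273
9          29       22     2.2273
Sum = 41.273

41.273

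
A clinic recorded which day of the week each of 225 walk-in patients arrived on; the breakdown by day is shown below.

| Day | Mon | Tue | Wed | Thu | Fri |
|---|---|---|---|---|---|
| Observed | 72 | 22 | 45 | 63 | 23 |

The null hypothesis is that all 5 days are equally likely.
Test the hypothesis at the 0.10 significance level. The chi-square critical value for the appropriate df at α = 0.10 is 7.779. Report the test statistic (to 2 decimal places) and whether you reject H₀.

45.91; reject

Under H₀ each category has probability 1/5, so each expected count is 225/5 = 45.
cat         O        E   (O−E)²/E
Mon        72       45     16.200
Tue        22       45     11.756
Wed        45       45      0.000
Thu        63       45      7.200
Fri        23       45     10.756
Sum = 45.91
df = 4. Since 45.91 > 7.779, we reject H₀.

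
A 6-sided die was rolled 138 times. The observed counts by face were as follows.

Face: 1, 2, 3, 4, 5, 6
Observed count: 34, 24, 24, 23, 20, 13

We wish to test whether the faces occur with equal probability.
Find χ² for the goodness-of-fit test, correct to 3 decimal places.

Expected count for each of the 6 categories: 138/6 = 23.
χ² = (34−23)²/23 + (24−23)²/23 + (24−23)²/23 + (23−23)²/23 + (20−23)²/23 + (13−23)²/23
   = 5.2609 + 0.0435 + 0.0435 + 0.0000 + 0.3913 + 4.3478
Sum = 10.087

10.087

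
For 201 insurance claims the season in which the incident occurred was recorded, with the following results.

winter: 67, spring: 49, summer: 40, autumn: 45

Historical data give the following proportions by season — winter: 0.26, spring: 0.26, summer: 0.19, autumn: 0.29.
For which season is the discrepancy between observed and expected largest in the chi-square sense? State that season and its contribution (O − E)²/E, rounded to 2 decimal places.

winter, 4.16

Expected counts E_i = n·p_i: 201×0.26 = 52.26, 201×0.26 = 52.26, 201×0.19 = 38.19, 201×0.29 = 58.29.
χ² = (67−52.26)²/52.26 + (49−52.26)²/52.26 + (40−38.19)²/38.19 + (45−58.29)²/58.29
   = 4.157 + 0.203 + 0.086 + 3.030
The largest term is for winter: 4.16.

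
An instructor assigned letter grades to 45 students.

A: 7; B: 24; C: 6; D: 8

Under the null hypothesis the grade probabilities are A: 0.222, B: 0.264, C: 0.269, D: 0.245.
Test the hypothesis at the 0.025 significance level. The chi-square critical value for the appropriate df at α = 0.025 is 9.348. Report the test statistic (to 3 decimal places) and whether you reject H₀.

Expected counts E_i = n·p_i: 45×0.222 = 9.99, 45×0.264 = 11.88, 45×0.269 = 12.105, 45×0.245 = 11.025.
A: (7 − 9.99)²/9.99 = 8.9401/9.99 = 0.8949
B: (24 − 11.88)²/11.88 = 146.8944/11.88 = 12.3648
C: (6 − 12.105)²/12.105 = 37.271025/12.105 = 3.0790
D: (8 − 11.025)²/11.025 = 9.150625/11.025 = 0.8300
Sum = 17.169
df = 3. Since 17.169 > 9.348, we reject H₀.

17.169; reject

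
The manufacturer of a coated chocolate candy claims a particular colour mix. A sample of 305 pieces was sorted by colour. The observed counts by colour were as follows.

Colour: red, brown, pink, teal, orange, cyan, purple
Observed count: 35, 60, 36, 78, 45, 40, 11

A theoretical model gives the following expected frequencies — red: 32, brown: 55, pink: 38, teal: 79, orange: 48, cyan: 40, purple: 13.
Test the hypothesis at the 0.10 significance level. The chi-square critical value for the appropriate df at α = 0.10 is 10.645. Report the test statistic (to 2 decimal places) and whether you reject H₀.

χ² = (35−32)²/32 + (60−55)²/55 + (36−38)²/38 + (78−79)²/79 + (45−48)²/48 + (40−40)²/40 + (11−13)²/13
   = 0.281 + 0.455 + 0.105 + 0.013 + 0.188 + 0.000 + 0.308
Sum = 1.35
df = 6. Since 1.35 < 10.645, we do not reject H₀.

1.35; do not reject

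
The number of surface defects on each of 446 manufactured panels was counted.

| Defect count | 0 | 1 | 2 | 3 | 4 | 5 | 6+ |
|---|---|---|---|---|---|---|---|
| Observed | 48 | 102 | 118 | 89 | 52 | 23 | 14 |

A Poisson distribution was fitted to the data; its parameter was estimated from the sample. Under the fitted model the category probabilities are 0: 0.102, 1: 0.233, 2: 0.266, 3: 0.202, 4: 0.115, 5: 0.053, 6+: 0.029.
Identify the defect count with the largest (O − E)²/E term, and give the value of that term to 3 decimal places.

0, 0.138

Expected counts E_i = n·p_i: 446×0.102 = 45.492, 446×0.233 = 103.918, 446×0.266 = 118.636, 446×0.202 = 90.092, 446×0.115 = 51.29, 446×0.053 = 23.638, 446×0.029 = 12.934.
cat         O        E   (O−E)²/E
0          48   45.492     0.1383
1         102  103.918     0.0354
2         118  118.636     0.0034
3          89   90.092     0.0132
4          52    51.29     0.0098
5          23   23.638     0.0172
6+         14   12.934     0.0879
The largest term is for 0: 0.138.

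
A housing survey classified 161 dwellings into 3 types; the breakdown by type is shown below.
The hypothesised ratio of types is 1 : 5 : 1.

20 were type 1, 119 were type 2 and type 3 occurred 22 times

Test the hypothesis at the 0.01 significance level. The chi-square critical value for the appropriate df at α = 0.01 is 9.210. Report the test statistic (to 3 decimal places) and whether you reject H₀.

Ratio total = 7. Expected counts: 161×1/7 = 23, 161×5/7 = 115, 161×1/7 = 23.
χ² = (20−23)²/23 + (119−115)²/115 + (22−23)²/23
   = 0.3913 + 0.1391 + 0.0435
Sum = 0.574
df = 2. Since 0.574 < 9.210, we do not reject H₀.

0.574; do not reject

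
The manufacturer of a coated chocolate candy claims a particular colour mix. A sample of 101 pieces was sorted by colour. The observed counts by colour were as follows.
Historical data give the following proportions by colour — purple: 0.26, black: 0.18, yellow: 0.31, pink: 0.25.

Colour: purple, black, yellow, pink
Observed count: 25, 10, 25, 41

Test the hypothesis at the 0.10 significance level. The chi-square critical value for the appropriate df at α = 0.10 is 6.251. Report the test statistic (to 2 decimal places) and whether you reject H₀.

Expected counts E_i = n·p_i: 101×0.26 = 26.26, 101×0.18 = 18.18, 101×0.31 = 31.31, 101×0.25 = 25.25.
χ² = (25−26.26)²/26.26 + (10−18.18)²/18.18 + (25−31.31)²/31.31 + (41−25.25)²/25.25
   = 0.060 + 3.681 + 1.272 + 9.824
Sum = 14.84
df = 3. Since 14.84 > 6.251, we reject H₀.

14.84; reject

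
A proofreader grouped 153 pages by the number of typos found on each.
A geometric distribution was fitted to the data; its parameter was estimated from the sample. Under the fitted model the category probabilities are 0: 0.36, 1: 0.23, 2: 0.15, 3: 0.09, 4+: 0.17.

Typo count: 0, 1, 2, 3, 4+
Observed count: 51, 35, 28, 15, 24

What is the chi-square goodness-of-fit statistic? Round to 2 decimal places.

Expected counts E_i = n·p_i: 153×0.36 = 55.08, 153×0.23 = 35.19, 153×0.15 = 22.95, 153×0.09 = 13.77, 153×0.17 = 26.01.
cat         O        E   (O−E)²/E
0          51    55.08      0.302
1          35    35.19      0.001
2          28    22.95      1.111
3          15    13.77      0.110
4+         24    26.01      0.155
Sum = 1.68

1.68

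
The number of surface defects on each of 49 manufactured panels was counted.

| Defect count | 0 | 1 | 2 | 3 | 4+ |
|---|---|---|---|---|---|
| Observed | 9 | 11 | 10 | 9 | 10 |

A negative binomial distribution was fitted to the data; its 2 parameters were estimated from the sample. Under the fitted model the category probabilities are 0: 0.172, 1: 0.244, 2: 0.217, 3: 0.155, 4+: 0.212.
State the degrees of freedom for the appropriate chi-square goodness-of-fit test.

There are k = 5 categories and 2 parameters estimated from the data, so df = 5 − 1 − 2 = 2.

2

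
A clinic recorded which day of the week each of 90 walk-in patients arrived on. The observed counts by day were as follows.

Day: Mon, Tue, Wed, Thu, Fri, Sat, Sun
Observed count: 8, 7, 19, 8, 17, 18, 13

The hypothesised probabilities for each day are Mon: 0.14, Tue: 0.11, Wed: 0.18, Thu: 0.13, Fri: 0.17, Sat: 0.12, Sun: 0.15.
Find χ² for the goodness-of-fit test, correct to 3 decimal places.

9.190

Expected counts E_i = n·p_i: 90×0.14 = 12.6, 90×0.11 = 9.9, 90×0.18 = 16.2, 90×0.13 = 11.7, 90×0.17 = 15.3, 90×0.12 = 10.8, 90×0.15 = 13.5.
χ² = (8−12.6)²/12.6 + (7−9.9)²/9.9 + (19−16.2)²/16.2 + (8−11.7)²/11.7 + (17−15.3)²/15.3 + (18−10.8)²/10.8 + (13−13.5)²/13.5
   = 1.6794 + 0.8495 + 0.4840 + 1.1701 + 0.1889 + 4.8000 + 0.0185
Sum = 9.190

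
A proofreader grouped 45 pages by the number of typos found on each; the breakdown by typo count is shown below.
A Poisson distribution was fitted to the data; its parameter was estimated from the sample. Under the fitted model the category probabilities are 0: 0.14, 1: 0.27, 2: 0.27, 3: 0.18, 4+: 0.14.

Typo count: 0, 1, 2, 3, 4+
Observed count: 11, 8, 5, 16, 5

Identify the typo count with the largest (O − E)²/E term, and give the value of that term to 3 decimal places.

3, 7.705

Expected counts E_i = n·p_i: 45×0.14 = 6.3, 45×0.27 = 12.15, 45×0.27 = 12.15, 45×0.18 = 8.1, 45×0.14 = 6.3.
χ² = (11−6.3)²/6.3 + (8−12.15)²/12.15 + (5−12.15)²/12.15 + (16−8.1)²/8.1 + (5−6.3)²/6.3
   = 3.5063 + 1.4175 + 4.2076 + 7.7049 + 0.2683
The largest term is for 3: 7.705.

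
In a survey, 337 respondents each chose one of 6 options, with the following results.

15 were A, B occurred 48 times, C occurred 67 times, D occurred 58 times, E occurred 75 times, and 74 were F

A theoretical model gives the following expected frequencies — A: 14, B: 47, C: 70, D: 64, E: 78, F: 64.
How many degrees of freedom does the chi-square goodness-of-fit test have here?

5

There are k = 6 categories and no parameters were estimated from the data, so df = 6 − 1 = 5.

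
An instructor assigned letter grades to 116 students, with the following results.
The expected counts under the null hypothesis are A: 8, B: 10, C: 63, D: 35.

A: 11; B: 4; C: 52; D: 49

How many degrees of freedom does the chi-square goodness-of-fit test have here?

3

There are k = 4 categories and no parameters were estimated from the data, so df = 4 − 1 = 3.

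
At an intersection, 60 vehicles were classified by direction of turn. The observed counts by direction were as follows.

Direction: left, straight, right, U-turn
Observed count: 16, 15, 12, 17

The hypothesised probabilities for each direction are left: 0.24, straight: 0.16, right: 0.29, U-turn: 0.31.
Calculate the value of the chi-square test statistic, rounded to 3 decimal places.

Expected counts E_i = n·p_i: 60×0.24 = 14.4, 60×0.16 = 9.6, 60×0.29 = 17.4, 60×0.31 = 18.6.
cat           O        E   (O−E)²/E
left         16     14.4     0.1778
straight     15      9.6     3.0375
right        12     17.4     1.6759
U-turn       17     18.6     0.1376
Sum = 5.029

5.029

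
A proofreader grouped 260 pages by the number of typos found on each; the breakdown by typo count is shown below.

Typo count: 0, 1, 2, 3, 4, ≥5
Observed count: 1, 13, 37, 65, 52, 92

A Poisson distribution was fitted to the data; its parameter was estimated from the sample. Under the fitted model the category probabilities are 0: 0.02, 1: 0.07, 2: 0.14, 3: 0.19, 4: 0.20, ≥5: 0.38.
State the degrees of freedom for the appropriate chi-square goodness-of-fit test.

There are k = 6 categories and 1 parameter estimated from the data, so df = 6 − 1 − 1 = 4.

4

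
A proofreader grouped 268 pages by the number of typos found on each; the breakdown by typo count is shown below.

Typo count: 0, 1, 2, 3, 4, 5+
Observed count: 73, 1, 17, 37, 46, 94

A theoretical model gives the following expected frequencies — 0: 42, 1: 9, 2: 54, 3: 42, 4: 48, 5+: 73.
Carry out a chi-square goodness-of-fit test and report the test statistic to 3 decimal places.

62.064

0: (73 − 42)²/42 = 961/42 = 22.8810
1: (1 − 9)²/9 = 64/9 = 7.1111
2: (17 − 54)²/54 = 1369/54 = 25.3519
3: (37 − 42)²/42 = 25/42 = 0.5952
4: (46 − 48)²/48 = 4/48 = 0.0833
5+: (94 − 73)²/73 = 441/73 = 6.0411
Sum = 62.064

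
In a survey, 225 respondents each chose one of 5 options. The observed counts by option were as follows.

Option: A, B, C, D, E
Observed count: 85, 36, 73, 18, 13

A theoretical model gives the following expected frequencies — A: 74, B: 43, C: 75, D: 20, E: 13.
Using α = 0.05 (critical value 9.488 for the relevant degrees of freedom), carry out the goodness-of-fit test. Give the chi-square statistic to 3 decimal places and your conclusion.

3.028; do not reject

A: (85 − 74)²/74 = 121/74 = 1.6351
B: (36 − 43)²/43 = 49/43 = 1.1395
C: (73 − 75)²/75 = 4/75 = 0.0533
D: (18 − 20)²/20 = 4/20 = 0.2000
E: (13 − 13)²/13 = 0/13 = 0.0000
Sum = 3.028
df = 4. Since 3.028 < 9.488, we do not reject H₀.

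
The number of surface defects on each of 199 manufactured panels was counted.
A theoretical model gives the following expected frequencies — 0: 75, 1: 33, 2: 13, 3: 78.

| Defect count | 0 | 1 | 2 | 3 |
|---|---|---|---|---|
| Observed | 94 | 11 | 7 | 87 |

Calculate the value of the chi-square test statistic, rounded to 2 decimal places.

χ² = (94−75)²/75 + (11−33)²/33 + (7−13)²/13 + (87−78)²/78
   = 4.813 + 14.667 + 2.769 + 1.038
Sum = 23.29

23.29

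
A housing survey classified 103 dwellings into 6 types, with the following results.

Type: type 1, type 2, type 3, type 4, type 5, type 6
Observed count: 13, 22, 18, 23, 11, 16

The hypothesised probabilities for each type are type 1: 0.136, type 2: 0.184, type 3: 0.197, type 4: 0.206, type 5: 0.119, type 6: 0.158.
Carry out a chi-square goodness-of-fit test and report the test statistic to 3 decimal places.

Expected counts E_i = n·p_i: 103×0.136 = 14.008, 103×0.184 = 18.952, 103×0.197 = 20.291, 103×0.206 = 21.218, 103×0.119 = 12.257, 103×0.158 = 16.274.
type 1: (13 − 14.008)²/14.008 = 1.016064/14.008 = 0.0725
type 2: (22 − 18.952)²/18.952 = 9.290304/18.952 = 0.4902
type 3: (18 − 20.291)²/20.291 = 5.248681/20.291 = 0.2587
type 4: (23 − 21.218)²/21.218 = 3.175524/21.218 = 0.1497
type 5: (11 − 12.257)²/12.257 = 1.580049/12.257 = 0.1289
type 6: (16 − 16.274)²/16.274 = 0.075076/16.274 = 0.0046
Sum = 1.105

1.105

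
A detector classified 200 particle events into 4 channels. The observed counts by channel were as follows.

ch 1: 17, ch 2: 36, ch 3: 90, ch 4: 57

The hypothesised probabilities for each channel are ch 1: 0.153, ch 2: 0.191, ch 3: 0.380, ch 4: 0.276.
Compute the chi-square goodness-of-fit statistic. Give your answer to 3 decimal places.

8.809

Expected counts E_i = n·p_i: 200×0.153 = 30.6, 200×0.191 = 38.2, 200×0.380 = 76, 200×0.276 = 55.2.
χ² = (17−30.6)²/30.6 + (36−38.2)²/38.2 + (90−76)²/76 + (57−55.2)²/55.2
   = 6.0444 + 0.1267 + 2.5789 + 0.0587
Sum = 8.809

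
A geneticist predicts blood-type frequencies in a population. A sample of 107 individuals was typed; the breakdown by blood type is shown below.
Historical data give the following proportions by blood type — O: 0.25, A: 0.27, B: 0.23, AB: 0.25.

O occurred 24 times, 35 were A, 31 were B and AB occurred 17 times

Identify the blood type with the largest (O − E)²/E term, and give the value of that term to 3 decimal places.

Expected counts E_i = n·p_i: 107×0.25 = 26.75, 107×0.27 = 28.89, 107×0.23 = 24.61, 107×0.25 = 26.75.
χ² = (24−26.75)²/26.75 + (35−28.89)²/28.89 + (31−24.61)²/24.61 + (17−26.75)²/26.75
   = 0.2827 + 1.2922 + 1.6592 + 3.5537
The largest term is for AB: 3.554.

AB, 3.554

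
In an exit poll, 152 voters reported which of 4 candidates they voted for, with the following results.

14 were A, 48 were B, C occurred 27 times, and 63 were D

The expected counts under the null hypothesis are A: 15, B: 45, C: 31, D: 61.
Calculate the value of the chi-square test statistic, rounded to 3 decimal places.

0.848

χ² = (14−15)²/15 + (48−45)²/45 + (27−31)²/31 + (63−61)²/61
   = 0.0667 + 0.2000 + 0.5161 + 0.0656
Sum = 0.848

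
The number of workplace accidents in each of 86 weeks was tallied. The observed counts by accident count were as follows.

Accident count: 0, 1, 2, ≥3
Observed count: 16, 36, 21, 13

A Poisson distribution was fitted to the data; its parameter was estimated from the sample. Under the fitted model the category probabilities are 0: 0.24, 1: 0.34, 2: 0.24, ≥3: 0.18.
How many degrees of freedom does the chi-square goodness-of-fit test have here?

2

There are k = 4 categories and 1 parameter estimated from the data, so df = 4 − 1 − 1 = 2.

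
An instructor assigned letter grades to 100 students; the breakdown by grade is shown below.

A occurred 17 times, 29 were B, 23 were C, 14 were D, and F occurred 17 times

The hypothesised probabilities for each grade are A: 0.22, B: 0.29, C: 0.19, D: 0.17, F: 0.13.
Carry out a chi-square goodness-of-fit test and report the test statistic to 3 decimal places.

Expected counts E_i = n·p_i: 100×0.22 = 22, 100×0.29 = 29, 100×0.19 = 19, 100×0.17 = 17, 100×0.13 = 13.
χ² = (17−22)²/22 + (29−29)²/29 + (23−19)²/19 + (14−17)²/17 + (17−13)²/13
   = 1.1364 + 0.0000 + 0.8421 + 0.5294 + 1.2308
Sum = 3.739

3.739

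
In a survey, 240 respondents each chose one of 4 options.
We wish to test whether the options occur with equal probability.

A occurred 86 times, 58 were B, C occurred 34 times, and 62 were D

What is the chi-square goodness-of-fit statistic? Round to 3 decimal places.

Expected count for each of the 4 categories: 240/4 = 60.
cat         O        E   (O−E)²/E
A          86       60    11.2667
B          58       60     0.0667
C          34       60    11.2667
D          62       60     0.0667
Sum = 22.667

22.667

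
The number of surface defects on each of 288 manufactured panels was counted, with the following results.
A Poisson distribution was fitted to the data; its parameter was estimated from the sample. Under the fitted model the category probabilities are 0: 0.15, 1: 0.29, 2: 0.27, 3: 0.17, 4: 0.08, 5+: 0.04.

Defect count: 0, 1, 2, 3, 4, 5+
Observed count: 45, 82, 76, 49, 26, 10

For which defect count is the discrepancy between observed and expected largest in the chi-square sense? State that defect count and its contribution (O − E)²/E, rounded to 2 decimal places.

Expected counts E_i = n·p_i: 288×0.15 = 43.2, 288×0.29 = 83.52, 288×0.27 = 77.76, 288×0.17 = 48.96, 288×0.08 = 23.04, 288×0.04 = 11.52.
χ² = (45−43.2)²/43.2 + (82−83.52)²/83.52 + (76−77.76)²/77.76 + (49−48.96)²/48.96 + (26−23.04)²/23.04 + (10−11.52)²/11.52
   = 0.075 + 0.028 + 0.040 + 0.000 + 0.380 + 0.201
The largest term is for 4: 0.38.

4, 0.38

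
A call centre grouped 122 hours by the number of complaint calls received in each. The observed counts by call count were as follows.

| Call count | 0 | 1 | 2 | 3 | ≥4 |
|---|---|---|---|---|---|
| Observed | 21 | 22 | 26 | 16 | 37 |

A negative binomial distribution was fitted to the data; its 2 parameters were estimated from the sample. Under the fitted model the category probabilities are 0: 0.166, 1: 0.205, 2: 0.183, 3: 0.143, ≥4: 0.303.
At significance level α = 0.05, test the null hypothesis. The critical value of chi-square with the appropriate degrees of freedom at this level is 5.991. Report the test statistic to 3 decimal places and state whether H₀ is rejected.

1.114; do not reject

Expected counts E_i = n·p_i: 122×0.166 = 20.252, 122×0.205 = 25.01, 122×0.183 = 22.326, 122×0.143 = 17.446, 122×0.303 = 36.966.
0: (21 − 20.252)²/20.252 = 0.559504/20.252 = 0.0276
1: (22 − 25.01)²/25.01 = 9.0601/25.01 = 0.3623
2: (26 − 22.326)²/22.326 = 13.498276/22.326 = 0.6046
3: (16 − 17.446)²/17.446 = 2.090916/17.446 = 0.1199
≥4: (37 − 36.966)²/36.966 = 0.001156/36.966 = 0.0000
Sum = 1.114
df = 2. Since 1.114 < 5.991, we do not reject H₀.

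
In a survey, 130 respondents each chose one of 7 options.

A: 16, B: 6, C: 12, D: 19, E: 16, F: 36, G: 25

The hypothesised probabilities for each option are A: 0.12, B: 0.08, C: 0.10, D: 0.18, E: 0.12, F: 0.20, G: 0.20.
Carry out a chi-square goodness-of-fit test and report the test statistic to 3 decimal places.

Expected counts E_i = n·p_i: 130×0.12 = 15.6, 130×0.08 = 10.4, 130×0.10 = 13, 130×0.18 = 23.4, 130×0.12 = 15.6, 130×0.20 = 26, 130×0.20 = 26.
χ² = (16−15.6)²/15.6 + (6−10.4)²/10.4 + (12−13)²/13 + (19−23.4)²/23.4 + (16−15.6)²/15.6 + (36−26)²/26 + (25−26)²/26
   = 0.0103 + 1.8615 + 0.0769 + 0.8274 + 0.0103 + 3.8462 + 0.0385
Sum = 6.671

6.671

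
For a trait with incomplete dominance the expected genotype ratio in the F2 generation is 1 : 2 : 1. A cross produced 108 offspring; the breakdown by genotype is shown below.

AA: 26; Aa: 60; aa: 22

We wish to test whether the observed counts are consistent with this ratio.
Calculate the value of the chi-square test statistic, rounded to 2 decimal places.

Ratio total = 4. Expected counts: 108×1/4 = 27, 108×2/4 = 54, 108×1/4 = 27.
AA: (26 − 27)²/27 = 1/27 = 0.037
Aa: (60 − 54)²/54 = 36/54 = 0.667
aa: (22 − 27)²/27 = 25/27 = 0.926
Sum = 1.63

1.63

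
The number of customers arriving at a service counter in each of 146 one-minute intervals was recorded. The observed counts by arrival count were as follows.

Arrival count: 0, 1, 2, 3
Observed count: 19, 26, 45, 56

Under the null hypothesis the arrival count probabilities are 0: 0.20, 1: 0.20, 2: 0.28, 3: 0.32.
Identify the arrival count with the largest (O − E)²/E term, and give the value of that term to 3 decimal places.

Expected counts E_i = n·p_i: 146×0.20 = 29.2, 146×0.20 = 29.2, 146×0.28 = 40.88, 146×0.32 = 46.72.
cat         O        E   (O−E)²/E
0          19     29.2     3.5630
1          26     29.2     0.3507
2          45    40.88     0.4152
3          56    46.72     1.8433
The largest term is for 0: 3.563.

0, 3.563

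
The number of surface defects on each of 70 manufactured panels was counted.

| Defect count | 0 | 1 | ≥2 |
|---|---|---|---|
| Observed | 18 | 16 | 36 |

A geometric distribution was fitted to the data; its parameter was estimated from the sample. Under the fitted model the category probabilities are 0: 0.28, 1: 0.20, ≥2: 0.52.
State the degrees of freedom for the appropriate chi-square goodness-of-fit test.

1

There are k = 3 categories and 1 parameter estimated from the data, so df = 3 − 1 − 1 = 1.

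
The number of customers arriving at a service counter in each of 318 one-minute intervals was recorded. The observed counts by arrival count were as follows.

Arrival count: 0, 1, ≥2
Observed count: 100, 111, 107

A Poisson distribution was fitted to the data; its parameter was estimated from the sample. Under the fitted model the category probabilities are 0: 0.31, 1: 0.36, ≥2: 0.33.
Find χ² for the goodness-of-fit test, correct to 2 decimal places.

0.17

Expected counts E_i = n·p_i: 318×0.31 = 98.58, 318×0.36 = 114.48, 318×0.33 = 104.94.
χ² = (100−98.58)²/98.58 + (111−114.48)²/114.48 + (107−104.94)²/104.94
   = 0.020 + 0.106 + 0.040
Sum = 0.17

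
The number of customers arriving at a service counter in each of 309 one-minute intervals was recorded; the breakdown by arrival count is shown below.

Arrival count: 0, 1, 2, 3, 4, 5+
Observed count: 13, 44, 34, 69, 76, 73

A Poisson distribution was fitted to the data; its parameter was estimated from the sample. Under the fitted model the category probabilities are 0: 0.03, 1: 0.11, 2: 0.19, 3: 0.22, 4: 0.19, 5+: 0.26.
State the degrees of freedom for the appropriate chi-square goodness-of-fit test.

4

There are k = 6 categories and 1 parameter estimated from the data, so df = 6 − 1 − 1 = 4.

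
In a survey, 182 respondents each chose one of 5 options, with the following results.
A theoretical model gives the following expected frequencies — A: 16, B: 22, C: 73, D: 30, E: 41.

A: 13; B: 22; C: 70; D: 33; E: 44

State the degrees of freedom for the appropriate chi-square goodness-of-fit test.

4

There are k = 5 categories and no parameters were estimated from the data, so df = 5 − 1 = 4.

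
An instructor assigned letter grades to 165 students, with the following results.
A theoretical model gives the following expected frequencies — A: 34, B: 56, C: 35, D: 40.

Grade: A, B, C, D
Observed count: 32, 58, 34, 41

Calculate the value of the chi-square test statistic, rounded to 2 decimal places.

0.24

χ² = (32−34)²/34 + (58−56)²/56 + (34−35)²/35 + (41−40)²/40
   = 0.118 + 0.071 + 0.029 + 0.025
Sum = 0.24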